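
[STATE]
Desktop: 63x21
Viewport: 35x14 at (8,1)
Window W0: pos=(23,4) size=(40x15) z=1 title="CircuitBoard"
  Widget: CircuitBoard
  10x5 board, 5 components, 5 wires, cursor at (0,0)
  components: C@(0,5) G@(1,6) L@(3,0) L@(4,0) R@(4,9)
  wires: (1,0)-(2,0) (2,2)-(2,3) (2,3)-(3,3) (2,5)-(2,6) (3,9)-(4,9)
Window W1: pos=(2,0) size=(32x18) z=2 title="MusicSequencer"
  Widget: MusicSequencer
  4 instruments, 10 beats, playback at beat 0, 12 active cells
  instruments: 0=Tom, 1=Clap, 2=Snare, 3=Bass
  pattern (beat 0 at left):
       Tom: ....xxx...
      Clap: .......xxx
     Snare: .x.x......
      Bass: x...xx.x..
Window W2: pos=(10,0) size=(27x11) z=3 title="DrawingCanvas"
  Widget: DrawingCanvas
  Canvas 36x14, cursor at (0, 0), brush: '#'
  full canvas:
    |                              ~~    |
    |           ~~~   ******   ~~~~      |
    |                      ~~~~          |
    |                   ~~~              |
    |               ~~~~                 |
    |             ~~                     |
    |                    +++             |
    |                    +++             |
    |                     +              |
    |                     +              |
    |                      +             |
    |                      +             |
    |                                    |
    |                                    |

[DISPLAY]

cS┃ DrawingCanvas           ┃      
──┠─────────────────────────┨      
 ▼┃+                        ┃      
m·┃           ~~~   ******  ┃━━━━━━
p·┃                      ~~~┃      
e·┃                   ~~~   ┃──────
s█┃               ~~~~      ┃5 6 7 
  ┃             ~~          ┃      
  ┃                    +++  ┃      
  ┗━━━━━━━━━━━━━━━━━━━━━━━━━┛      
                         ┃         
                         ┃  · ─ ·  
                         ┃      │  
                         ┃      ·  


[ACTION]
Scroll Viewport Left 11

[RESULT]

  ┃ MusicS┃ DrawingCanvas          
  ┠───────┠────────────────────────
  ┃      ▼┃+                       
  ┃   Tom·┃           ~~~   ****** 
  ┃  Clap·┃                      ~~
  ┃ Snare·┃                   ~~~  
  ┃  Bass█┃               ~~~~     
  ┃       ┃             ~~         
  ┃       ┃                    +++ 
  ┃       ┗━━━━━━━━━━━━━━━━━━━━━━━━
  ┃                              ┃ 
  ┃                              ┃ 
  ┃                              ┃ 
  ┃                              ┃ 


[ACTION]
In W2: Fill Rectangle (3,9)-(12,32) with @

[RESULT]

  ┃ MusicS┃ DrawingCanvas          
  ┠───────┠────────────────────────
  ┃      ▼┃+                       
  ┃   Tom·┃           ~~~   ****** 
  ┃  Clap·┃                      ~~
  ┃ Snare·┃         @@@@@@@@@@@@@@@
  ┃  Bass█┃         @@@@@@@@@@@@@@@
  ┃       ┃         @@@@@@@@@@@@@@@
  ┃       ┃         @@@@@@@@@@@@@@@
  ┃       ┗━━━━━━━━━━━━━━━━━━━━━━━━
  ┃                              ┃ 
  ┃                              ┃ 
  ┃                              ┃ 
  ┃                              ┃ 


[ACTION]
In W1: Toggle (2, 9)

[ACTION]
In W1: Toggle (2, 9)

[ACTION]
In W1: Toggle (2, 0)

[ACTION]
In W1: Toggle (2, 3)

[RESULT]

  ┃ MusicS┃ DrawingCanvas          
  ┠───────┠────────────────────────
  ┃      ▼┃+                       
  ┃   Tom·┃           ~~~   ****** 
  ┃  Clap·┃                      ~~
  ┃ Snare█┃         @@@@@@@@@@@@@@@
  ┃  Bass█┃         @@@@@@@@@@@@@@@
  ┃       ┃         @@@@@@@@@@@@@@@
  ┃       ┃         @@@@@@@@@@@@@@@
  ┃       ┗━━━━━━━━━━━━━━━━━━━━━━━━
  ┃                              ┃ 
  ┃                              ┃ 
  ┃                              ┃ 
  ┃                              ┃ 


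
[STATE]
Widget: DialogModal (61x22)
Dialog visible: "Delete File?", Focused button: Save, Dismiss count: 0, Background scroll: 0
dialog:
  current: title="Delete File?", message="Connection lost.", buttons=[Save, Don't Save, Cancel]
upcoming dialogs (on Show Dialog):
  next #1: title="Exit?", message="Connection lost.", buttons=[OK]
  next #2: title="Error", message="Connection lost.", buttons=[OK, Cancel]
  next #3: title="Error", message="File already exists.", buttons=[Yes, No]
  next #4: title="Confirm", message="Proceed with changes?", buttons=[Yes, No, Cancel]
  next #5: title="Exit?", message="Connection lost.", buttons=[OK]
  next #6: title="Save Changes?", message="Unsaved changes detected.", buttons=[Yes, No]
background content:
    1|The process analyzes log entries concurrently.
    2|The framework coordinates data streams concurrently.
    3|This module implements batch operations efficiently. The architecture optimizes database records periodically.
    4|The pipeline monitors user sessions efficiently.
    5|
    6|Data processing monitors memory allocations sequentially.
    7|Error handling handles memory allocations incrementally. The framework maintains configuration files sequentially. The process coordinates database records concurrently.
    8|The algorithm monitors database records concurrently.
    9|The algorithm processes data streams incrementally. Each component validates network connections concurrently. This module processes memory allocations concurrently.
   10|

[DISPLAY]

The process analyzes log entries concurrently.               
The framework coordinates data streams concurrently.         
This module implements batch operations efficiently. The arch
The pipeline monitors user sessions efficiently.             
                                                             
Data processing monitors memory allocations sequentially.    
Error handling handles memory allocations incrementally. The 
The algorithm monitors database records concurrently.        
The algorithm ┌──────────────────────────────┐ally. Each comp
              │         Delete File?         │               
              │       Connection lost.       │               
              │ [Save]  Don't Save   Cancel  │               
              └──────────────────────────────┘               
                                                             
                                                             
                                                             
                                                             
                                                             
                                                             
                                                             
                                                             
                                                             


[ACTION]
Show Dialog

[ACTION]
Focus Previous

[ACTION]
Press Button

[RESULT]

The process analyzes log entries concurrently.               
The framework coordinates data streams concurrently.         
This module implements batch operations efficiently. The arch
The pipeline monitors user sessions efficiently.             
                                                             
Data processing monitors memory allocations sequentially.    
Error handling handles memory allocations incrementally. The 
The algorithm monitors database records concurrently.        
The algorithm processes data streams incrementally. Each comp
                                                             
                                                             
                                                             
                                                             
                                                             
                                                             
                                                             
                                                             
                                                             
                                                             
                                                             
                                                             
                                                             


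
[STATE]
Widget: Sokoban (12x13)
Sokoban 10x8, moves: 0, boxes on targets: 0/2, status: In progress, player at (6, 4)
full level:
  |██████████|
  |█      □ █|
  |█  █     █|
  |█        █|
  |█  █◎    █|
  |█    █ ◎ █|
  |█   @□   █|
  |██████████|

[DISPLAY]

██████████  
█      □ █  
█  █     █  
█        █  
█  █◎    █  
█    █ ◎ █  
█   @□   █  
██████████  
Moves: 0  0/
            
            
            
            


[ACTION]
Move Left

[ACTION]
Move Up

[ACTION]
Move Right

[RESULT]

██████████  
█      □ █  
█  █     █  
█        █  
█  █◎    █  
█   @█ ◎ █  
█    □   █  
██████████  
Moves: 3  0/
            
            
            
            


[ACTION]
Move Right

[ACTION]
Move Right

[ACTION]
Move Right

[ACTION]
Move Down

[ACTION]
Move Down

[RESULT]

██████████  
█      □ █  
█  █     █  
█        █  
█  █◎    █  
█    █ ◎ █  
█   @□   █  
██████████  
Moves: 4  0/
            
            
            
            


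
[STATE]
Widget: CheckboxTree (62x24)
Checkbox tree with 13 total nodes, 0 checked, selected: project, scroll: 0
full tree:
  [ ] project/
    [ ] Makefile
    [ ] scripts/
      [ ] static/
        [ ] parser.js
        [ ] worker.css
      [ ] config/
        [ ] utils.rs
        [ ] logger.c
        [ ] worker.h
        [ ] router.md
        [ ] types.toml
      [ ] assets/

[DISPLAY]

>[ ] project/                                                 
   [ ] Makefile                                               
   [ ] scripts/                                               
     [ ] static/                                              
       [ ] parser.js                                          
       [ ] worker.css                                         
     [ ] config/                                              
       [ ] utils.rs                                           
       [ ] logger.c                                           
       [ ] worker.h                                           
       [ ] router.md                                          
       [ ] types.toml                                         
     [ ] assets/                                              
                                                              
                                                              
                                                              
                                                              
                                                              
                                                              
                                                              
                                                              
                                                              
                                                              
                                                              


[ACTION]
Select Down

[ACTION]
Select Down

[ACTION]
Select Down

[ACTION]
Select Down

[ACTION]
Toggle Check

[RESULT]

 [-] project/                                                 
   [ ] Makefile                                               
   [-] scripts/                                               
     [-] static/                                              
>      [x] parser.js                                          
       [ ] worker.css                                         
     [ ] config/                                              
       [ ] utils.rs                                           
       [ ] logger.c                                           
       [ ] worker.h                                           
       [ ] router.md                                          
       [ ] types.toml                                         
     [ ] assets/                                              
                                                              
                                                              
                                                              
                                                              
                                                              
                                                              
                                                              
                                                              
                                                              
                                                              
                                                              


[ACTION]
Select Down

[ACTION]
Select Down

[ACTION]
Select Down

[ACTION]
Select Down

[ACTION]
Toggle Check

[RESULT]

 [-] project/                                                 
   [ ] Makefile                                               
   [-] scripts/                                               
     [-] static/                                              
       [x] parser.js                                          
       [ ] worker.css                                         
     [-] config/                                              
       [ ] utils.rs                                           
>      [x] logger.c                                           
       [ ] worker.h                                           
       [ ] router.md                                          
       [ ] types.toml                                         
     [ ] assets/                                              
                                                              
                                                              
                                                              
                                                              
                                                              
                                                              
                                                              
                                                              
                                                              
                                                              
                                                              


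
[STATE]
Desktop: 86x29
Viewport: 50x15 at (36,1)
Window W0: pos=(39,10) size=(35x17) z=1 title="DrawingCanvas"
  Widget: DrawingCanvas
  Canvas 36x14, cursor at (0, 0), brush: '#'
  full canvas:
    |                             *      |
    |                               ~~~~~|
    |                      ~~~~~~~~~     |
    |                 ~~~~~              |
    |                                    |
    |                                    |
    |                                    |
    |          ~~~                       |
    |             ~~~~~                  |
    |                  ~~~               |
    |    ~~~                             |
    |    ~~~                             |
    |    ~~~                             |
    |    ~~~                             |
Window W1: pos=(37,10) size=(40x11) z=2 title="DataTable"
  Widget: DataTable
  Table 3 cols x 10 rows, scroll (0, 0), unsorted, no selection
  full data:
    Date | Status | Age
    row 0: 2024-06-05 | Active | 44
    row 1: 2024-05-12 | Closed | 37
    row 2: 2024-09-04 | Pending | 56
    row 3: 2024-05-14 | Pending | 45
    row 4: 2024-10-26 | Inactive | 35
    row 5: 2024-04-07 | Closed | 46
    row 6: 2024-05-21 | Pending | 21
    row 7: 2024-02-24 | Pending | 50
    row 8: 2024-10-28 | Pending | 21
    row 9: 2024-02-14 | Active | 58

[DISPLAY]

                                                  
                                                  
                                                  
                                                  
                                                  
                                                  
                                                  
                                                  
                                                  
 ┏━━━━━━━━━━━━━━━━━━━━━━━━━━━━━━━━━━━━━━┓         
 ┃ DataTable                            ┃         
 ┠──────────────────────────────────────┨         
 ┃Date      │Status  │Age               ┃         
 ┃──────────┼────────┼───               ┃         
 ┃2024-06-05│Active  │44                ┃         


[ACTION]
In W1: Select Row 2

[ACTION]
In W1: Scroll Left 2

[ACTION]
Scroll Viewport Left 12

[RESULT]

                                                  
                                                  
                                                  
                                                  
                                                  
                                                  
                                                  
                                                  
                                                  
             ┏━━━━━━━━━━━━━━━━━━━━━━━━━━━━━━━━━━━━
             ┃ DataTable                          
             ┠────────────────────────────────────
             ┃Date      │Status  │Age             
             ┃──────────┼────────┼───             
             ┃2024-06-05│Active  │44              


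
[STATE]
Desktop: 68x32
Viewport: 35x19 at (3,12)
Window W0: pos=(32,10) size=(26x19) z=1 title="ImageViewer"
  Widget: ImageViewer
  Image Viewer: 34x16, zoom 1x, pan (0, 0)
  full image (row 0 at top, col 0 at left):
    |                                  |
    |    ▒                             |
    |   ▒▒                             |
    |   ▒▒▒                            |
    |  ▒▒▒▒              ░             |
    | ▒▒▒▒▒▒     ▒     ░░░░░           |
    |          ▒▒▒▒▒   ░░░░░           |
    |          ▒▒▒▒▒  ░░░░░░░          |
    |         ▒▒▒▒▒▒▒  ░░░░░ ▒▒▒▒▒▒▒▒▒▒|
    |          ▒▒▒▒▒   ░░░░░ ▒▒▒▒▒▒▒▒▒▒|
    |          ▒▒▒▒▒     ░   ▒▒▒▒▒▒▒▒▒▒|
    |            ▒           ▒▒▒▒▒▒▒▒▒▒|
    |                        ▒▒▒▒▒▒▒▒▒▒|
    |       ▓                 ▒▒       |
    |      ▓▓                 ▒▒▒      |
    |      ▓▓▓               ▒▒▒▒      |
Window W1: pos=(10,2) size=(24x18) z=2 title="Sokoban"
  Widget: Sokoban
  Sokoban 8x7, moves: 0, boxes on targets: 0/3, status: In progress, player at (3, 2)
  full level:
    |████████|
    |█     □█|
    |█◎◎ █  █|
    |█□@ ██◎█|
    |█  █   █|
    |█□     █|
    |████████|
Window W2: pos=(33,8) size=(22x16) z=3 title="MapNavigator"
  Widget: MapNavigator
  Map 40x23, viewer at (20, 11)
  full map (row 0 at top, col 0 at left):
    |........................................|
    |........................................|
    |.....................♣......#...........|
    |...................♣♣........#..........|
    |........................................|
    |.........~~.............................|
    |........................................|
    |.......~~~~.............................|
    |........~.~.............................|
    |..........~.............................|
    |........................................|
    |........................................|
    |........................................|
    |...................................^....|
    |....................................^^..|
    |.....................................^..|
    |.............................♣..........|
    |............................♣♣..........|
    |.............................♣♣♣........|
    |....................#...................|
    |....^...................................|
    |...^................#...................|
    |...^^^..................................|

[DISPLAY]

       ┃Moves: 0  0/3         ┃....
       ┃                      ┃~...
       ┃                      ┃~...
       ┃                      ┃~...
       ┃                      ┃....
       ┃                      ┃....
       ┃                      ┃....
       ┗━━━━━━━━━━━━━━━━━━━━━━┃....
                             ┃┃....
                             ┃┃....
                             ┃┃....
                             ┃┗━━━━
                             ┃     
                             ┃     
                             ┃     
                             ┃     
                             ┗━━━━━
                                   
                                   


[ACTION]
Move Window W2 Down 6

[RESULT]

       ┃Moves: 0  0/3         ┃────
       ┃                      ┃    
       ┃                      ┏━━━━
       ┃                      ┃ Map
       ┃                      ┠────
       ┃                      ┃~...
       ┃                      ┃....
       ┗━━━━━━━━━━━━━━━━━━━━━━┃~...
                             ┃┃~...
                             ┃┃~...
                             ┃┃....
                             ┃┃....
                             ┃┃....
                             ┃┃....
                             ┃┃....
                             ┃┃....
                             ┗┃....
                              ┗━━━━
                                   


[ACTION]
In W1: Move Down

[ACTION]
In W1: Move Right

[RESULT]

       ┃Moves: 1  0/3         ┃────
       ┃                      ┃    
       ┃                      ┏━━━━
       ┃                      ┃ Map
       ┃                      ┠────
       ┃                      ┃~...
       ┃                      ┃....
       ┗━━━━━━━━━━━━━━━━━━━━━━┃~...
                             ┃┃~...
                             ┃┃~...
                             ┃┃....
                             ┃┃....
                             ┃┃....
                             ┃┃....
                             ┃┃....
                             ┃┃....
                             ┗┃....
                              ┗━━━━
                                   


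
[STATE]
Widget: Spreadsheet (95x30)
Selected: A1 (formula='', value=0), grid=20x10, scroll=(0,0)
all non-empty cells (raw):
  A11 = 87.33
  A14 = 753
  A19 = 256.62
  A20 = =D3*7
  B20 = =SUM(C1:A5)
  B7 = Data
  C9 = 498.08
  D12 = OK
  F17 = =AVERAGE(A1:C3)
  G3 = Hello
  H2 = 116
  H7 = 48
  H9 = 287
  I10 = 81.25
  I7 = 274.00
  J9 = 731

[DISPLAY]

A1:                                                                                            
       A       B       C       D       E       F       G       H       I       J               
-----------------------------------------------------------------------------------------------
  1      [0]       0       0       0       0       0       0       0       0       0           
  2        0       0       0       0       0       0       0     116       0       0           
  3        0       0       0       0       0       0Hello          0       0       0           
  4        0       0       0       0       0       0       0       0       0       0           
  5        0       0       0       0       0       0       0       0       0       0           
  6        0       0       0       0       0       0       0       0       0       0           
  7        0Data           0       0       0       0       0      48     274       0           
  8        0       0       0       0       0       0       0       0       0       0           
  9        0       0  498.08       0       0       0       0     287       0     731           
 10        0       0       0       0       0       0       0       0   81.25       0           
 11    87.33       0       0       0       0       0       0       0       0       0           
 12        0       0       0OK             0       0       0       0       0       0           
 13        0       0       0       0       0       0       0       0       0       0           
 14      753       0       0       0       0       0       0       0       0       0           
 15        0       0       0       0       0       0       0       0       0       0           
 16        0       0       0       0       0       0       0       0       0       0           
 17        0       0       0       0       0       0       0       0       0       0           
 18        0       0       0       0       0       0       0       0       0       0           
 19   256.62       0       0       0       0       0       0       0       0       0           
 20        0       0       0       0       0       0       0       0       0       0           
                                                                                               
                                                                                               
                                                                                               
                                                                                               
                                                                                               
                                                                                               
                                                                                               


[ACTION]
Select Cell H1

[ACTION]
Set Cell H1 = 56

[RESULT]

H1: 56                                                                                         
       A       B       C       D       E       F       G       H       I       J               
-----------------------------------------------------------------------------------------------
  1        0       0       0       0       0       0       0    [56]       0       0           
  2        0       0       0       0       0       0       0     116       0       0           
  3        0       0       0       0       0       0Hello          0       0       0           
  4        0       0       0       0       0       0       0       0       0       0           
  5        0       0       0       0       0       0       0       0       0       0           
  6        0       0       0       0       0       0       0       0       0       0           
  7        0Data           0       0       0       0       0      48     274       0           
  8        0       0       0       0       0       0       0       0       0       0           
  9        0       0  498.08       0       0       0       0     287       0     731           
 10        0       0       0       0       0       0       0       0   81.25       0           
 11    87.33       0       0       0       0       0       0       0       0       0           
 12        0       0       0OK             0       0       0       0       0       0           
 13        0       0       0       0       0       0       0       0       0       0           
 14      753       0       0       0       0       0       0       0       0       0           
 15        0       0       0       0       0       0       0       0       0       0           
 16        0       0       0       0       0       0       0       0       0       0           
 17        0       0       0       0       0       0       0       0       0       0           
 18        0       0       0       0       0       0       0       0       0       0           
 19   256.62       0       0       0       0       0       0       0       0       0           
 20        0       0       0       0       0       0       0       0       0       0           
                                                                                               
                                                                                               
                                                                                               
                                                                                               
                                                                                               
                                                                                               
                                                                                               


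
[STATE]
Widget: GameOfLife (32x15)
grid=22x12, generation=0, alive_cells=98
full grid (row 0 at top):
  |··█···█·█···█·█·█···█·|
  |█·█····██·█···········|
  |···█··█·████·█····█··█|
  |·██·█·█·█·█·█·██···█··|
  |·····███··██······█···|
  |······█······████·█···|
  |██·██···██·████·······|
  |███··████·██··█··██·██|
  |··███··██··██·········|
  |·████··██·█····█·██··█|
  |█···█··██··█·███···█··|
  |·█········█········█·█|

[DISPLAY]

Gen: 0                          
··█···█·█···█·█·█···█·          
█·█····██·█···········          
···█··█·████·█····█··█          
·██·█·█·█·█·█·██···█··          
·····███··██······█···          
······█······████·█···          
██·██···██·████·······          
███··████·██··█··██·██          
··███··██··██·········          
·████··██·█····█·██··█          
█···█··██··█·███···█··          
·█········█········█·█          
                                
                                


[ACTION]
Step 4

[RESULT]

Gen: 4                          
·█·█████·█············          
█████··█··██··█·······          
██·█··██···███·█······          
·███···█········█·····          
··██······█·█·██·█····          
······█···██████·█····          
··█·████·█···██·······          
····████·█······█·····          
······█·█····████·····          
·█··██····█······███··          
·····█·█·█····█·······          
······█···█···········          
                                
                                


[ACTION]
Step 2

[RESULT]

Gen: 6                          
······██·███··········          
·····█·········█······          
·····██·███····█······          
·····██·███···███·····          
·████···████··········          
··█·██··██············          
··█······█············          
···██····█······█·····          
···█·█·█··█···█···█···          
····████······█·█·██··          
····█··█·██·······█···          
·····█················          
                                
                                


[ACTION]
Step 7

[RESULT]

Gen: 13                         
··········█···········          
··········█····█······          
··········█···███·····          
·······██····██·██····          
··········█···███·····          
··········█····█······          
········█·█···········          
·········█············          
·········█············          
·······██·█···········          
··········█·······█···          
········███·······█···          
                                
                                


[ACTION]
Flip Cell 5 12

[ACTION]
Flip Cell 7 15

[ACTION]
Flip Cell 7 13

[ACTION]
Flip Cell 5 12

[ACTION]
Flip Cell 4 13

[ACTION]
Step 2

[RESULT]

Gen: 15                         
··········█····█······          
·········██···███·····          
········██····██·█····          
········███·····███···          
·········█·······█····          
·········███··███·····          
···············█······          
········█··█··········          
···········█··········          
········█·············          
········█··█··········          
·········███··········          
                                
                                


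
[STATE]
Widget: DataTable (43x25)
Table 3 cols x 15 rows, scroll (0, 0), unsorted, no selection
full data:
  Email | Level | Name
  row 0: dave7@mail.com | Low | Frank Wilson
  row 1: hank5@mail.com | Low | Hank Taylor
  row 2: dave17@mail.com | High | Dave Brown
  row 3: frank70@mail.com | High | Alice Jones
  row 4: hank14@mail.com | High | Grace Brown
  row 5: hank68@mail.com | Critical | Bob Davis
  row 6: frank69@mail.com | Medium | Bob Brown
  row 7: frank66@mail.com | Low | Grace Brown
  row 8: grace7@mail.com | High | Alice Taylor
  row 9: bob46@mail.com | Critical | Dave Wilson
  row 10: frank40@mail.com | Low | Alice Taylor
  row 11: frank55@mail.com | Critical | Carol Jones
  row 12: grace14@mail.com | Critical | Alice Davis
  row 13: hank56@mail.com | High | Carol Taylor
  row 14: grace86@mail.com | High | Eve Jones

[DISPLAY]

Email           │Level   │Name             
────────────────┼────────┼────────────     
dave7@mail.com  │Low     │Frank Wilson     
hank5@mail.com  │Low     │Hank Taylor      
dave17@mail.com │High    │Dave Brown       
frank70@mail.com│High    │Alice Jones      
hank14@mail.com │High    │Grace Brown      
hank68@mail.com │Critical│Bob Davis        
frank69@mail.com│Medium  │Bob Brown        
frank66@mail.com│Low     │Grace Brown      
grace7@mail.com │High    │Alice Taylor     
bob46@mail.com  │Critical│Dave Wilson      
frank40@mail.com│Low     │Alice Taylor     
frank55@mail.com│Critical│Carol Jones      
grace14@mail.com│Critical│Alice Davis      
hank56@mail.com │High    │Carol Taylor     
grace86@mail.com│High    │Eve Jones        
                                           
                                           
                                           
                                           
                                           
                                           
                                           
                                           


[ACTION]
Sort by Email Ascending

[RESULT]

Email          ▲│Level   │Name             
────────────────┼────────┼────────────     
bob46@mail.com  │Critical│Dave Wilson      
dave17@mail.com │High    │Dave Brown       
dave7@mail.com  │Low     │Frank Wilson     
frank40@mail.com│Low     │Alice Taylor     
frank55@mail.com│Critical│Carol Jones      
frank66@mail.com│Low     │Grace Brown      
frank69@mail.com│Medium  │Bob Brown        
frank70@mail.com│High    │Alice Jones      
grace14@mail.com│Critical│Alice Davis      
grace7@mail.com │High    │Alice Taylor     
grace86@mail.com│High    │Eve Jones        
hank14@mail.com │High    │Grace Brown      
hank56@mail.com │High    │Carol Taylor     
hank5@mail.com  │Low     │Hank Taylor      
hank68@mail.com │Critical│Bob Davis        
                                           
                                           
                                           
                                           
                                           
                                           
                                           
                                           


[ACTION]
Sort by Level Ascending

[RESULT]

Email           │Level  ▲│Name             
────────────────┼────────┼────────────     
bob46@mail.com  │Critical│Dave Wilson      
frank55@mail.com│Critical│Carol Jones      
grace14@mail.com│Critical│Alice Davis      
hank68@mail.com │Critical│Bob Davis        
dave17@mail.com │High    │Dave Brown       
frank70@mail.com│High    │Alice Jones      
grace7@mail.com │High    │Alice Taylor     
grace86@mail.com│High    │Eve Jones        
hank14@mail.com │High    │Grace Brown      
hank56@mail.com │High    │Carol Taylor     
dave7@mail.com  │Low     │Frank Wilson     
frank40@mail.com│Low     │Alice Taylor     
frank66@mail.com│Low     │Grace Brown      
hank5@mail.com  │Low     │Hank Taylor      
frank69@mail.com│Medium  │Bob Brown        
                                           
                                           
                                           
                                           
                                           
                                           
                                           
                                           


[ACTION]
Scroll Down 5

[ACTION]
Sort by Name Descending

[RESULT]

Email           │Level   │Name       ▼     
────────────────┼────────┼────────────     
hank5@mail.com  │Low     │Hank Taylor      
hank14@mail.com │High    │Grace Brown      
frank66@mail.com│Low     │Grace Brown      
dave7@mail.com  │Low     │Frank Wilson     
grace86@mail.com│High    │Eve Jones        
bob46@mail.com  │Critical│Dave Wilson      
dave17@mail.com │High    │Dave Brown       
hank56@mail.com │High    │Carol Taylor     
frank55@mail.com│Critical│Carol Jones      
hank68@mail.com │Critical│Bob Davis        
frank69@mail.com│Medium  │Bob Brown        
grace7@mail.com │High    │Alice Taylor     
frank40@mail.com│Low     │Alice Taylor     
frank70@mail.com│High    │Alice Jones      
grace14@mail.com│Critical│Alice Davis      
                                           
                                           
                                           
                                           
                                           
                                           
                                           
                                           


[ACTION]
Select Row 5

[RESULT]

Email           │Level   │Name       ▼     
────────────────┼────────┼────────────     
hank5@mail.com  │Low     │Hank Taylor      
hank14@mail.com │High    │Grace Brown      
frank66@mail.com│Low     │Grace Brown      
dave7@mail.com  │Low     │Frank Wilson     
grace86@mail.com│High    │Eve Jones        
>ob46@mail.com  │Critical│Dave Wilson      
dave17@mail.com │High    │Dave Brown       
hank56@mail.com │High    │Carol Taylor     
frank55@mail.com│Critical│Carol Jones      
hank68@mail.com │Critical│Bob Davis        
frank69@mail.com│Medium  │Bob Brown        
grace7@mail.com │High    │Alice Taylor     
frank40@mail.com│Low     │Alice Taylor     
frank70@mail.com│High    │Alice Jones      
grace14@mail.com│Critical│Alice Davis      
                                           
                                           
                                           
                                           
                                           
                                           
                                           
                                           


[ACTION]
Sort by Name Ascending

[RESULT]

Email           │Level   │Name       ▲     
────────────────┼────────┼────────────     
grace14@mail.com│Critical│Alice Davis      
frank70@mail.com│High    │Alice Jones      
grace7@mail.com │High    │Alice Taylor     
frank40@mail.com│Low     │Alice Taylor     
frank69@mail.com│Medium  │Bob Brown        
>ank68@mail.com │Critical│Bob Davis        
frank55@mail.com│Critical│Carol Jones      
hank56@mail.com │High    │Carol Taylor     
dave17@mail.com │High    │Dave Brown       
bob46@mail.com  │Critical│Dave Wilson      
grace86@mail.com│High    │Eve Jones        
dave7@mail.com  │Low     │Frank Wilson     
hank14@mail.com │High    │Grace Brown      
frank66@mail.com│Low     │Grace Brown      
hank5@mail.com  │Low     │Hank Taylor      
                                           
                                           
                                           
                                           
                                           
                                           
                                           
                                           
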